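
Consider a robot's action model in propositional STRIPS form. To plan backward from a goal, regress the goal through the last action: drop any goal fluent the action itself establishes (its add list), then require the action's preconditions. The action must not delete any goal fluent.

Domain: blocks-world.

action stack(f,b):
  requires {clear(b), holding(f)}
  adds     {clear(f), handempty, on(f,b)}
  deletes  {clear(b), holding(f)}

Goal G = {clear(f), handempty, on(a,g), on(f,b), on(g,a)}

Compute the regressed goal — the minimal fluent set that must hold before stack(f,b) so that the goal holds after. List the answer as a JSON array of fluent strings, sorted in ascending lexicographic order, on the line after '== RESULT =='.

Compute (G \ add) ∪ pre:
  G ∩ del = {}  (empty — regression defined)
  G \ add = {clear(f), handempty, on(a,g), on(f,b), on(g,a)} \ {clear(f), handempty, on(f,b)} = {on(a,g), on(g,a)}
  ∪ pre   = {on(a,g), on(g,a)} ∪ {clear(b), holding(f)}
          = {clear(b), holding(f), on(a,g), on(g,a)}

== RESULT ==
["clear(b)", "holding(f)", "on(a,g)", "on(g,a)"]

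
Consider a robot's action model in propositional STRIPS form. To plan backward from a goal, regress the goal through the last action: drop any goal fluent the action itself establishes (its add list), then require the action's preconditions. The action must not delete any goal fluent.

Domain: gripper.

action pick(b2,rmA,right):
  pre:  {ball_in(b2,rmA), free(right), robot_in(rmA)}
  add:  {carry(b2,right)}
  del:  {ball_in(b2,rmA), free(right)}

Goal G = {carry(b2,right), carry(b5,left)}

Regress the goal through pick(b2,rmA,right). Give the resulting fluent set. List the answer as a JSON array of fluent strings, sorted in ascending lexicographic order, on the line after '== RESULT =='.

Compute (G \ add) ∪ pre:
  G ∩ del = {}  (empty — regression defined)
  G \ add = {carry(b2,right), carry(b5,left)} \ {carry(b2,right)} = {carry(b5,left)}
  ∪ pre   = {carry(b5,left)} ∪ {ball_in(b2,rmA), free(right), robot_in(rmA)}
          = {ball_in(b2,rmA), carry(b5,left), free(right), robot_in(rmA)}

== RESULT ==
["ball_in(b2,rmA)", "carry(b5,left)", "free(right)", "robot_in(rmA)"]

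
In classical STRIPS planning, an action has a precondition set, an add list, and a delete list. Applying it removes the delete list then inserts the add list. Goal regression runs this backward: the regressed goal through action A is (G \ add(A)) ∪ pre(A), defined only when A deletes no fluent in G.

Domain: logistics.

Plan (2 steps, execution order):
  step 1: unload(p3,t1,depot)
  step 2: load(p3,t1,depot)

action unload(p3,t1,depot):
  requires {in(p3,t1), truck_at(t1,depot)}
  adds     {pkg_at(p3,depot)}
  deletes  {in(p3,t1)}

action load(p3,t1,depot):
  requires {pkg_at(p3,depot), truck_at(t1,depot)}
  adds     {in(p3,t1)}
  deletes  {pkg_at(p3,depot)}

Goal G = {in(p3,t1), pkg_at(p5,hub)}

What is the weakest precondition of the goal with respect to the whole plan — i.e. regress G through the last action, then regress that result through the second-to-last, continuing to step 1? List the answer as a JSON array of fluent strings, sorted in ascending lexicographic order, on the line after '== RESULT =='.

Work backward from the goal:
  through step 2 (load(p3,t1,depot)): drop {in(p3,t1)}, keep {pkg_at(p5,hub)}, require {pkg_at(p3,depot), truck_at(t1,depot)}
    → {pkg_at(p3,depot), pkg_at(p5,hub), truck_at(t1,depot)}
  through step 1 (unload(p3,t1,depot)): drop {pkg_at(p3,depot)}, keep {pkg_at(p5,hub), truck_at(t1,depot)}, require {in(p3,t1), truck_at(t1,depot)}
    → {in(p3,t1), pkg_at(p5,hub), truck_at(t1,depot)}

== RESULT ==
["in(p3,t1)", "pkg_at(p5,hub)", "truck_at(t1,depot)"]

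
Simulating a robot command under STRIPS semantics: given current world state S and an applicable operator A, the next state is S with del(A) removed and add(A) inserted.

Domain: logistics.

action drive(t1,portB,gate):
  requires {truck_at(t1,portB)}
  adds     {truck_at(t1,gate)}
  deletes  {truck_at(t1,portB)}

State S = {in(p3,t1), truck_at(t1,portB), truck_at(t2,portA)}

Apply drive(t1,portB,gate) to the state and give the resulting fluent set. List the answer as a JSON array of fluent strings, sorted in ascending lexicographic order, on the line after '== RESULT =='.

Compute (S \ del) ∪ add:
  pre ⊆ S: {truck_at(t1,portB)} ⊆ S  — applicable
  S \ del = {in(p3,t1), truck_at(t2,portA)}
  ∪ add   = {in(p3,t1), truck_at(t1,gate), truck_at(t2,portA)}

== RESULT ==
["in(p3,t1)", "truck_at(t1,gate)", "truck_at(t2,portA)"]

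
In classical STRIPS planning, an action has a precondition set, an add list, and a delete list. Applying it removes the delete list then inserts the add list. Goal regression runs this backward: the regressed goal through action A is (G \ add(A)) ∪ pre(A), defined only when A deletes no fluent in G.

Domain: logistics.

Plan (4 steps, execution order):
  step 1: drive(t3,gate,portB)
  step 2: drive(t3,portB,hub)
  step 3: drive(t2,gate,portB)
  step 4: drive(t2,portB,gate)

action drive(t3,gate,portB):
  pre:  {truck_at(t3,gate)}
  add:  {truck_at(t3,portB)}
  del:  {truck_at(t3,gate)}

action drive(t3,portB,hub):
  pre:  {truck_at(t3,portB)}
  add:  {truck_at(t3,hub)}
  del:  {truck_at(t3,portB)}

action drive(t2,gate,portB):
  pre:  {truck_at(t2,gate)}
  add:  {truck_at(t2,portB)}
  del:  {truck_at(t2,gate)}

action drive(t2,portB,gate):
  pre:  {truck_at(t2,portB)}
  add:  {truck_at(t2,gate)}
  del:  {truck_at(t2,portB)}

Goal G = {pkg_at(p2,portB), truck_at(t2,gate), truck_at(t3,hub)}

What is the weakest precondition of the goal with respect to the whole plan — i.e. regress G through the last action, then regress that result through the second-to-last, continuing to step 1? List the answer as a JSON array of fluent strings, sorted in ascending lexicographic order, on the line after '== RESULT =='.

Regress step by step:
  through step 4 (drive(t2,portB,gate)): drop {truck_at(t2,gate)}, keep {pkg_at(p2,portB), truck_at(t3,hub)}, require {truck_at(t2,portB)}
    → {pkg_at(p2,portB), truck_at(t2,portB), truck_at(t3,hub)}
  through step 3 (drive(t2,gate,portB)): drop {truck_at(t2,portB)}, keep {pkg_at(p2,portB), truck_at(t3,hub)}, require {truck_at(t2,gate)}
    → {pkg_at(p2,portB), truck_at(t2,gate), truck_at(t3,hub)}
  through step 2 (drive(t3,portB,hub)): drop {truck_at(t3,hub)}, keep {pkg_at(p2,portB), truck_at(t2,gate)}, require {truck_at(t3,portB)}
    → {pkg_at(p2,portB), truck_at(t2,gate), truck_at(t3,portB)}
  through step 1 (drive(t3,gate,portB)): drop {truck_at(t3,portB)}, keep {pkg_at(p2,portB), truck_at(t2,gate)}, require {truck_at(t3,gate)}
    → {pkg_at(p2,portB), truck_at(t2,gate), truck_at(t3,gate)}

== RESULT ==
["pkg_at(p2,portB)", "truck_at(t2,gate)", "truck_at(t3,gate)"]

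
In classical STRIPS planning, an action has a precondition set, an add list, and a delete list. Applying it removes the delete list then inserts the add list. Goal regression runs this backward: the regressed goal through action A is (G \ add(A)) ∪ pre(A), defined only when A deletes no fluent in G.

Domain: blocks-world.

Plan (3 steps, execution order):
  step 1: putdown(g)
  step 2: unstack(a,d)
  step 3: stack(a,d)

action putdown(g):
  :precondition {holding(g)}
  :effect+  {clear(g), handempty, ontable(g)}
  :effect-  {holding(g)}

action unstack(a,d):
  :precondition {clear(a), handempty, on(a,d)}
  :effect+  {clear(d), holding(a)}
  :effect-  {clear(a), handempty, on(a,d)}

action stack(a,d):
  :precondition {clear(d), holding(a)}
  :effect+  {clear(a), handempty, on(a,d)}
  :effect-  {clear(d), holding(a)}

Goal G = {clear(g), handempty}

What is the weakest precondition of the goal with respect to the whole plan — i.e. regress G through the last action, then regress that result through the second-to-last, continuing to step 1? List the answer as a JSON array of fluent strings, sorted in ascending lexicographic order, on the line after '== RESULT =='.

Regress step by step:
  through step 3 (stack(a,d)): drop {handempty}, keep {clear(g)}, require {clear(d), holding(a)}
    → {clear(d), clear(g), holding(a)}
  through step 2 (unstack(a,d)): drop {clear(d), holding(a)}, keep {clear(g)}, require {clear(a), handempty, on(a,d)}
    → {clear(a), clear(g), handempty, on(a,d)}
  through step 1 (putdown(g)): drop {clear(g), handempty}, keep {clear(a), on(a,d)}, require {holding(g)}
    → {clear(a), holding(g), on(a,d)}

== RESULT ==
["clear(a)", "holding(g)", "on(a,d)"]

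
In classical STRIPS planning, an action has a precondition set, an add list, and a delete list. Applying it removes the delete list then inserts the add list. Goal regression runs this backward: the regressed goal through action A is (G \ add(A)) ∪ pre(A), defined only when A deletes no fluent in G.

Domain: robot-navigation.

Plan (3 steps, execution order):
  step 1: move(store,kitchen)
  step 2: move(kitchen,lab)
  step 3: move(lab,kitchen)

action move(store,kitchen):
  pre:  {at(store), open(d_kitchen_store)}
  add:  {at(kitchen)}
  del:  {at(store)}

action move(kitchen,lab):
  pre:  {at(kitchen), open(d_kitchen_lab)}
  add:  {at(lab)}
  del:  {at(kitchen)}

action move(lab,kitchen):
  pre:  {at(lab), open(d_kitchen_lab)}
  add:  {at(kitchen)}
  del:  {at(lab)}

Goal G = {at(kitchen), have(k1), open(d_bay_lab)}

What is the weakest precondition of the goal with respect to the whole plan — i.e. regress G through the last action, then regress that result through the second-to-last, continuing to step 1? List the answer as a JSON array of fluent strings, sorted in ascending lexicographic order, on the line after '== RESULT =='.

Regress step by step:
  through step 3 (move(lab,kitchen)): drop {at(kitchen)}, keep {have(k1), open(d_bay_lab)}, require {at(lab), open(d_kitchen_lab)}
    → {at(lab), have(k1), open(d_bay_lab), open(d_kitchen_lab)}
  through step 2 (move(kitchen,lab)): drop {at(lab)}, keep {have(k1), open(d_bay_lab), open(d_kitchen_lab)}, require {at(kitchen), open(d_kitchen_lab)}
    → {at(kitchen), have(k1), open(d_bay_lab), open(d_kitchen_lab)}
  through step 1 (move(store,kitchen)): drop {at(kitchen)}, keep {have(k1), open(d_bay_lab), open(d_kitchen_lab)}, require {at(store), open(d_kitchen_store)}
    → {at(store), have(k1), open(d_bay_lab), open(d_kitchen_lab), open(d_kitchen_store)}

== RESULT ==
["at(store)", "have(k1)", "open(d_bay_lab)", "open(d_kitchen_lab)", "open(d_kitchen_store)"]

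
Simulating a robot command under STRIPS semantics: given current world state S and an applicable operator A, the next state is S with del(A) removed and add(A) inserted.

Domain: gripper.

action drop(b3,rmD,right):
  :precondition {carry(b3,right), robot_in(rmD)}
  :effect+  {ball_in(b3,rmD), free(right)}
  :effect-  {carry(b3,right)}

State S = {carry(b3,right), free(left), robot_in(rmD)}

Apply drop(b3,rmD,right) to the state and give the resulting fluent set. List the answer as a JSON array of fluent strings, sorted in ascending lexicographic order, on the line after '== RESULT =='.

Progress:
  pre ⊆ S: {carry(b3,right), robot_in(rmD)} ⊆ S  — applicable
  S \ del = {free(left), robot_in(rmD)}
  ∪ add   = {ball_in(b3,rmD), free(left), free(right), robot_in(rmD)}

== RESULT ==
["ball_in(b3,rmD)", "free(left)", "free(right)", "robot_in(rmD)"]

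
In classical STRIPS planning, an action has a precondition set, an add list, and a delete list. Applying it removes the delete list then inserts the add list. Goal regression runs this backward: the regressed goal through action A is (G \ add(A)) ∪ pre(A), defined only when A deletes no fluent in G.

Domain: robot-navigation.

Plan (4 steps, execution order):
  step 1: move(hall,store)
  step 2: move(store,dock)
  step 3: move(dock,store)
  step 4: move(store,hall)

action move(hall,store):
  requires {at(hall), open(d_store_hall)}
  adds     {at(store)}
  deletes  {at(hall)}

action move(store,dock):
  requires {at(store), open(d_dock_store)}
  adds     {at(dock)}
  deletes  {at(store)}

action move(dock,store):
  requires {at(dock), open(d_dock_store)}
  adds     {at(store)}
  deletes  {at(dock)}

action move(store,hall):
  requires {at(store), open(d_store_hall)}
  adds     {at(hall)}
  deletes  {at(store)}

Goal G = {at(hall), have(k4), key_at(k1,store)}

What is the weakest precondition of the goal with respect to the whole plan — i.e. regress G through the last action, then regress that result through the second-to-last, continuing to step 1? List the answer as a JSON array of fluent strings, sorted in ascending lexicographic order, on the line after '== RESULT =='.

Regress step by step:
  through step 4 (move(store,hall)): drop {at(hall)}, keep {have(k4), key_at(k1,store)}, require {at(store), open(d_store_hall)}
    → {at(store), have(k4), key_at(k1,store), open(d_store_hall)}
  through step 3 (move(dock,store)): drop {at(store)}, keep {have(k4), key_at(k1,store), open(d_store_hall)}, require {at(dock), open(d_dock_store)}
    → {at(dock), have(k4), key_at(k1,store), open(d_dock_store), open(d_store_hall)}
  through step 2 (move(store,dock)): drop {at(dock)}, keep {have(k4), key_at(k1,store), open(d_dock_store), open(d_store_hall)}, require {at(store), open(d_dock_store)}
    → {at(store), have(k4), key_at(k1,store), open(d_dock_store), open(d_store_hall)}
  through step 1 (move(hall,store)): drop {at(store)}, keep {have(k4), key_at(k1,store), open(d_dock_store), open(d_store_hall)}, require {at(hall), open(d_store_hall)}
    → {at(hall), have(k4), key_at(k1,store), open(d_dock_store), open(d_store_hall)}

== RESULT ==
["at(hall)", "have(k4)", "key_at(k1,store)", "open(d_dock_store)", "open(d_store_hall)"]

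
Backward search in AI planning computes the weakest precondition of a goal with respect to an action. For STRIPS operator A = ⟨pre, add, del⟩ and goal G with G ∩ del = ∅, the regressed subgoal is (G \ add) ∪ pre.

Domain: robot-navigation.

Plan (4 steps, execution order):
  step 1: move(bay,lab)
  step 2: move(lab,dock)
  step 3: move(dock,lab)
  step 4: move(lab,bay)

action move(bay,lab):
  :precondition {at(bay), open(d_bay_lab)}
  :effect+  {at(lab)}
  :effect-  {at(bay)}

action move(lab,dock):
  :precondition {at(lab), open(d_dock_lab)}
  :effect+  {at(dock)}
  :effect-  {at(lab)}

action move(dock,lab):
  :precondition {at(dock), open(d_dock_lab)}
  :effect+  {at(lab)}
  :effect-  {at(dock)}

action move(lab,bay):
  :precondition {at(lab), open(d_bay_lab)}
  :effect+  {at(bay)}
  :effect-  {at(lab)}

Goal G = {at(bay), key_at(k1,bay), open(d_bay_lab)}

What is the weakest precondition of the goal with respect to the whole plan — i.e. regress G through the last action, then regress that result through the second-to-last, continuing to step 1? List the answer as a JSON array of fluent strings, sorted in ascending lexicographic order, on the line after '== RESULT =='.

Work backward from the goal:
  through step 4 (move(lab,bay)): drop {at(bay)}, keep {key_at(k1,bay), open(d_bay_lab)}, require {at(lab), open(d_bay_lab)}
    → {at(lab), key_at(k1,bay), open(d_bay_lab)}
  through step 3 (move(dock,lab)): drop {at(lab)}, keep {key_at(k1,bay), open(d_bay_lab)}, require {at(dock), open(d_dock_lab)}
    → {at(dock), key_at(k1,bay), open(d_bay_lab), open(d_dock_lab)}
  through step 2 (move(lab,dock)): drop {at(dock)}, keep {key_at(k1,bay), open(d_bay_lab), open(d_dock_lab)}, require {at(lab), open(d_dock_lab)}
    → {at(lab), key_at(k1,bay), open(d_bay_lab), open(d_dock_lab)}
  through step 1 (move(bay,lab)): drop {at(lab)}, keep {key_at(k1,bay), open(d_bay_lab), open(d_dock_lab)}, require {at(bay), open(d_bay_lab)}
    → {at(bay), key_at(k1,bay), open(d_bay_lab), open(d_dock_lab)}

== RESULT ==
["at(bay)", "key_at(k1,bay)", "open(d_bay_lab)", "open(d_dock_lab)"]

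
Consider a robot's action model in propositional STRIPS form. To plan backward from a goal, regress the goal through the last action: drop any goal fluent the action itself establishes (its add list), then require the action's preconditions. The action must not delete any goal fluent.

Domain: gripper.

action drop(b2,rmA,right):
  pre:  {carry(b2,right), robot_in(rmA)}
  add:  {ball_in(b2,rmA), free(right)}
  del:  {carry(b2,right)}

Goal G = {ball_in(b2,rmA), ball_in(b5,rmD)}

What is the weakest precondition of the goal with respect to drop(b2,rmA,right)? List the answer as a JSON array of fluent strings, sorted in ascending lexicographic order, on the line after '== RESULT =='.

Regress:
  G ∩ del = {}  (empty — regression defined)
  G \ add = {ball_in(b2,rmA), ball_in(b5,rmD)} \ {ball_in(b2,rmA), free(right)} = {ball_in(b5,rmD)}
  ∪ pre   = {ball_in(b5,rmD)} ∪ {carry(b2,right), robot_in(rmA)}
          = {ball_in(b5,rmD), carry(b2,right), robot_in(rmA)}

== RESULT ==
["ball_in(b5,rmD)", "carry(b2,right)", "robot_in(rmA)"]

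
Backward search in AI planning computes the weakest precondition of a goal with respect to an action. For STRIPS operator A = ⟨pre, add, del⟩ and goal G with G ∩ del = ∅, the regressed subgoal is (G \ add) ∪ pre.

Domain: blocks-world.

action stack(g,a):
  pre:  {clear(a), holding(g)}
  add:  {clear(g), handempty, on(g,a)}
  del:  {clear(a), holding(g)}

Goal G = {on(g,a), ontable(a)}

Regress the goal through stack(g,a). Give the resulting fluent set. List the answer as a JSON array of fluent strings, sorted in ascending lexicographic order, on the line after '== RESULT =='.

Compute (G \ add) ∪ pre:
  G ∩ del = {}  (empty — regression defined)
  G \ add = {on(g,a), ontable(a)} \ {clear(g), handempty, on(g,a)} = {ontable(a)}
  ∪ pre   = {ontable(a)} ∪ {clear(a), holding(g)}
          = {clear(a), holding(g), ontable(a)}

== RESULT ==
["clear(a)", "holding(g)", "ontable(a)"]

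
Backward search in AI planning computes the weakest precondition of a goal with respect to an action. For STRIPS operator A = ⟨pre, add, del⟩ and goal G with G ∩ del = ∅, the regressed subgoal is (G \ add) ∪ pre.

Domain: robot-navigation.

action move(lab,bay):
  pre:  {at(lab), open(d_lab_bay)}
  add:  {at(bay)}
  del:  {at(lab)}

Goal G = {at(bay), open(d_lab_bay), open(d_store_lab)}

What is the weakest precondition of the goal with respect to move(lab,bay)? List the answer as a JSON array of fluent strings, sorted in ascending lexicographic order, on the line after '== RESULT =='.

Regress:
  G ∩ del = {}  (empty — regression defined)
  G \ add = {at(bay), open(d_lab_bay), open(d_store_lab)} \ {at(bay)} = {open(d_lab_bay), open(d_store_lab)}
  ∪ pre   = {open(d_lab_bay), open(d_store_lab)} ∪ {at(lab), open(d_lab_bay)}
          = {at(lab), open(d_lab_bay), open(d_store_lab)}

== RESULT ==
["at(lab)", "open(d_lab_bay)", "open(d_store_lab)"]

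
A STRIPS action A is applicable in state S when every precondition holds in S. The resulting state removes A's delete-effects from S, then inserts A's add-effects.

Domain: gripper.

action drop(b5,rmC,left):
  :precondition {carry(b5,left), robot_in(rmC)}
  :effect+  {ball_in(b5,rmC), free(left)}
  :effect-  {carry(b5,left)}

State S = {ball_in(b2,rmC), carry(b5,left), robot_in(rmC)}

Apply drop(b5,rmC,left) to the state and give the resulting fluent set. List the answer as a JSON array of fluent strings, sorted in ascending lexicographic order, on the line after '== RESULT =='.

Progress:
  pre ⊆ S: {carry(b5,left), robot_in(rmC)} ⊆ S  — applicable
  S \ del = {ball_in(b2,rmC), robot_in(rmC)}
  ∪ add   = {ball_in(b2,rmC), ball_in(b5,rmC), free(left), robot_in(rmC)}

== RESULT ==
["ball_in(b2,rmC)", "ball_in(b5,rmC)", "free(left)", "robot_in(rmC)"]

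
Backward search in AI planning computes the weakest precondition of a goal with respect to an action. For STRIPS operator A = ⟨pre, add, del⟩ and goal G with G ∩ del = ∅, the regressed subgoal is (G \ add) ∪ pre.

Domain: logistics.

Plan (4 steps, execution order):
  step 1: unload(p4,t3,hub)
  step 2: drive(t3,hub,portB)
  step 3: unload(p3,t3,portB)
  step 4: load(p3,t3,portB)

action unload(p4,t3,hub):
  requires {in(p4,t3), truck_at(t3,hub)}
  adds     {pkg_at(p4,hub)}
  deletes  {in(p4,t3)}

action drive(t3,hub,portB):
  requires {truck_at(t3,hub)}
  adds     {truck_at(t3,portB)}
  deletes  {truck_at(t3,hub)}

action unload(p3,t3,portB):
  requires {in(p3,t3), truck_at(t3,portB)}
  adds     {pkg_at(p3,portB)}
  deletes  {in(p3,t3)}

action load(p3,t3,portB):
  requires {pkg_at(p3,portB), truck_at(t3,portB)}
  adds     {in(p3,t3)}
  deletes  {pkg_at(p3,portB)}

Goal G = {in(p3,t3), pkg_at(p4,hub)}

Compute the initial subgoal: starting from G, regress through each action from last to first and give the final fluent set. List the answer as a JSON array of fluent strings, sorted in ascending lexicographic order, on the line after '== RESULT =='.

Regress step by step:
  through step 4 (load(p3,t3,portB)): drop {in(p3,t3)}, keep {pkg_at(p4,hub)}, require {pkg_at(p3,portB), truck_at(t3,portB)}
    → {pkg_at(p3,portB), pkg_at(p4,hub), truck_at(t3,portB)}
  through step 3 (unload(p3,t3,portB)): drop {pkg_at(p3,portB)}, keep {pkg_at(p4,hub), truck_at(t3,portB)}, require {in(p3,t3), truck_at(t3,portB)}
    → {in(p3,t3), pkg_at(p4,hub), truck_at(t3,portB)}
  through step 2 (drive(t3,hub,portB)): drop {truck_at(t3,portB)}, keep {in(p3,t3), pkg_at(p4,hub)}, require {truck_at(t3,hub)}
    → {in(p3,t3), pkg_at(p4,hub), truck_at(t3,hub)}
  through step 1 (unload(p4,t3,hub)): drop {pkg_at(p4,hub)}, keep {in(p3,t3), truck_at(t3,hub)}, require {in(p4,t3), truck_at(t3,hub)}
    → {in(p3,t3), in(p4,t3), truck_at(t3,hub)}

== RESULT ==
["in(p3,t3)", "in(p4,t3)", "truck_at(t3,hub)"]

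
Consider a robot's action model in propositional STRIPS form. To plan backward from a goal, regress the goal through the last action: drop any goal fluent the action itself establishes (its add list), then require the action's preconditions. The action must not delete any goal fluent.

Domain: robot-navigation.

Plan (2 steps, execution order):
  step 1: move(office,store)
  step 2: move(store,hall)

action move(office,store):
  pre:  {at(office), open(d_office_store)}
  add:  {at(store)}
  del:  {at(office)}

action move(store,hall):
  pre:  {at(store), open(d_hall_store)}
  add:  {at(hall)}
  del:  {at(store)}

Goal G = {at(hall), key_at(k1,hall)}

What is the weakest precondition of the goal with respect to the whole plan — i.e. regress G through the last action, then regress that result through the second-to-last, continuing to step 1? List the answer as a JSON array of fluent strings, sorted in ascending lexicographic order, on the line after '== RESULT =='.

Regress step by step:
  through step 2 (move(store,hall)): drop {at(hall)}, keep {key_at(k1,hall)}, require {at(store), open(d_hall_store)}
    → {at(store), key_at(k1,hall), open(d_hall_store)}
  through step 1 (move(office,store)): drop {at(store)}, keep {key_at(k1,hall), open(d_hall_store)}, require {at(office), open(d_office_store)}
    → {at(office), key_at(k1,hall), open(d_hall_store), open(d_office_store)}

== RESULT ==
["at(office)", "key_at(k1,hall)", "open(d_hall_store)", "open(d_office_store)"]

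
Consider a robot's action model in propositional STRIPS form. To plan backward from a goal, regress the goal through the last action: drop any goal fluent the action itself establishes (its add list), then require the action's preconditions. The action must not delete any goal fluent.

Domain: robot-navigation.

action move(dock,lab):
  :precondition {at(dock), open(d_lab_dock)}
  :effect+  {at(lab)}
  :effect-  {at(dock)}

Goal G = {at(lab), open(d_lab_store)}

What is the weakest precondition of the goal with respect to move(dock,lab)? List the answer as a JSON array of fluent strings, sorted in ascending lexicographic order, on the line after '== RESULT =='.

Regress:
  G ∩ del = {}  (empty — regression defined)
  G \ add = {at(lab), open(d_lab_store)} \ {at(lab)} = {open(d_lab_store)}
  ∪ pre   = {open(d_lab_store)} ∪ {at(dock), open(d_lab_dock)}
          = {at(dock), open(d_lab_dock), open(d_lab_store)}

== RESULT ==
["at(dock)", "open(d_lab_dock)", "open(d_lab_store)"]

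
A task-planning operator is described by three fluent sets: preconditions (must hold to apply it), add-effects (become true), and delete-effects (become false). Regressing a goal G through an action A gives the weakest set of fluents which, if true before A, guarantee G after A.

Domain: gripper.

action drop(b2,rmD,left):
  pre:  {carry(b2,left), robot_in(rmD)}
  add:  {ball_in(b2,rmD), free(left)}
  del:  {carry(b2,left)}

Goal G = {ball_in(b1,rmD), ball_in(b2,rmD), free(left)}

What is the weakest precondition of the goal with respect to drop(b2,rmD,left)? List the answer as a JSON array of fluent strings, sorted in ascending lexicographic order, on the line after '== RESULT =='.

Compute (G \ add) ∪ pre:
  G ∩ del = {}  (empty — regression defined)
  G \ add = {ball_in(b1,rmD), ball_in(b2,rmD), free(left)} \ {ball_in(b2,rmD), free(left)} = {ball_in(b1,rmD)}
  ∪ pre   = {ball_in(b1,rmD)} ∪ {carry(b2,left), robot_in(rmD)}
          = {ball_in(b1,rmD), carry(b2,left), robot_in(rmD)}

== RESULT ==
["ball_in(b1,rmD)", "carry(b2,left)", "robot_in(rmD)"]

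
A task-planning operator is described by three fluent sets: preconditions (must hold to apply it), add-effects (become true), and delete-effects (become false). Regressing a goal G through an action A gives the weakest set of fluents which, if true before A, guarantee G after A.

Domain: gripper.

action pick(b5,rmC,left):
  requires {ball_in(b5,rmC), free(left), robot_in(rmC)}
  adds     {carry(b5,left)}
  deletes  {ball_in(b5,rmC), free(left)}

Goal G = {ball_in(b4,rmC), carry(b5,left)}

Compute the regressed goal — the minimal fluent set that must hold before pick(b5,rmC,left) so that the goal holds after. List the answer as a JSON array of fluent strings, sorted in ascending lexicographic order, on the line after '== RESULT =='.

Compute (G \ add) ∪ pre:
  G ∩ del = {}  (empty — regression defined)
  G \ add = {ball_in(b4,rmC), carry(b5,left)} \ {carry(b5,left)} = {ball_in(b4,rmC)}
  ∪ pre   = {ball_in(b4,rmC)} ∪ {ball_in(b5,rmC), free(left), robot_in(rmC)}
          = {ball_in(b4,rmC), ball_in(b5,rmC), free(left), robot_in(rmC)}

== RESULT ==
["ball_in(b4,rmC)", "ball_in(b5,rmC)", "free(left)", "robot_in(rmC)"]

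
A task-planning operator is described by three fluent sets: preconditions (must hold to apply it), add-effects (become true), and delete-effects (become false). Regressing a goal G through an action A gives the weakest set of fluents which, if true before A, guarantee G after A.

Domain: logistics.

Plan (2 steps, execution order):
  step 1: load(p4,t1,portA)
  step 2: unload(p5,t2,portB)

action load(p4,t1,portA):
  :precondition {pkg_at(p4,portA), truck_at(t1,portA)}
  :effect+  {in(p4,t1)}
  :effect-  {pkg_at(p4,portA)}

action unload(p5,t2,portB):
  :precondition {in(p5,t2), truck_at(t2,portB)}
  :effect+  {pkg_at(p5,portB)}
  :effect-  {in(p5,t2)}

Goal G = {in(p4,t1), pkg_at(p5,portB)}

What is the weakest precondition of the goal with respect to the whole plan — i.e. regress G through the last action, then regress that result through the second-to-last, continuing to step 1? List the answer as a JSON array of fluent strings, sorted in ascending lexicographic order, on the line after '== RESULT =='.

Work backward from the goal:
  through step 2 (unload(p5,t2,portB)): drop {pkg_at(p5,portB)}, keep {in(p4,t1)}, require {in(p5,t2), truck_at(t2,portB)}
    → {in(p4,t1), in(p5,t2), truck_at(t2,portB)}
  through step 1 (load(p4,t1,portA)): drop {in(p4,t1)}, keep {in(p5,t2), truck_at(t2,portB)}, require {pkg_at(p4,portA), truck_at(t1,portA)}
    → {in(p5,t2), pkg_at(p4,portA), truck_at(t1,portA), truck_at(t2,portB)}

== RESULT ==
["in(p5,t2)", "pkg_at(p4,portA)", "truck_at(t1,portA)", "truck_at(t2,portB)"]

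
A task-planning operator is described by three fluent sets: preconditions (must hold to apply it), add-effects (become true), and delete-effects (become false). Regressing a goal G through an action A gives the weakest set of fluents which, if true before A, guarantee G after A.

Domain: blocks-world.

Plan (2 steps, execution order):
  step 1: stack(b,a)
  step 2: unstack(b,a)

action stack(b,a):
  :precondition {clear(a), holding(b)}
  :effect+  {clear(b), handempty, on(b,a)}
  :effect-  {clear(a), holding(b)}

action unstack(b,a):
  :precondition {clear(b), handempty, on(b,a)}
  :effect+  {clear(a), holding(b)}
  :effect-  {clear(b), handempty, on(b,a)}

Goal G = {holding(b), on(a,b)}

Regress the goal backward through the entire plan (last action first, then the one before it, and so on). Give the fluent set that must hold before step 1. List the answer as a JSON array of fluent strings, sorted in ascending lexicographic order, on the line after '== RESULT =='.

Work backward from the goal:
  through step 2 (unstack(b,a)): drop {holding(b)}, keep {on(a,b)}, require {clear(b), handempty, on(b,a)}
    → {clear(b), handempty, on(a,b), on(b,a)}
  through step 1 (stack(b,a)): drop {clear(b), handempty, on(b,a)}, keep {on(a,b)}, require {clear(a), holding(b)}
    → {clear(a), holding(b), on(a,b)}

== RESULT ==
["clear(a)", "holding(b)", "on(a,b)"]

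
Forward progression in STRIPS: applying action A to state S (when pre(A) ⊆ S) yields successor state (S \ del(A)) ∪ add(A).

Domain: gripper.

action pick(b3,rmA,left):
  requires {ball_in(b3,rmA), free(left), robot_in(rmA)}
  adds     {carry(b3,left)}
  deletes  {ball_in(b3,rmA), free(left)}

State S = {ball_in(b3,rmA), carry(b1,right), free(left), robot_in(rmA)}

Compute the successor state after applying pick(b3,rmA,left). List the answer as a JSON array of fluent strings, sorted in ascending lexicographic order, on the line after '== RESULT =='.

Progress:
  pre ⊆ S: {ball_in(b3,rmA), free(left), robot_in(rmA)} ⊆ S  — applicable
  S \ del = {carry(b1,right), robot_in(rmA)}
  ∪ add   = {carry(b1,right), carry(b3,left), robot_in(rmA)}

== RESULT ==
["carry(b1,right)", "carry(b3,left)", "robot_in(rmA)"]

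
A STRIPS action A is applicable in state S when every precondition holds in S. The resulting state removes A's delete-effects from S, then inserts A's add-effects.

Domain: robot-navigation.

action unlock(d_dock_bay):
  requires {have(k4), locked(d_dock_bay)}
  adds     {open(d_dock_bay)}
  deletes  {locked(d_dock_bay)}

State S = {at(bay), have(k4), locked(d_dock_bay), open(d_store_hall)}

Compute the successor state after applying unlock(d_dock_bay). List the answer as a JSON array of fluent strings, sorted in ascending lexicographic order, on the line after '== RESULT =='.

Compute (S \ del) ∪ add:
  pre ⊆ S: {have(k4), locked(d_dock_bay)} ⊆ S  — applicable
  S \ del = {at(bay), have(k4), open(d_store_hall)}
  ∪ add   = {at(bay), have(k4), open(d_dock_bay), open(d_store_hall)}

== RESULT ==
["at(bay)", "have(k4)", "open(d_dock_bay)", "open(d_store_hall)"]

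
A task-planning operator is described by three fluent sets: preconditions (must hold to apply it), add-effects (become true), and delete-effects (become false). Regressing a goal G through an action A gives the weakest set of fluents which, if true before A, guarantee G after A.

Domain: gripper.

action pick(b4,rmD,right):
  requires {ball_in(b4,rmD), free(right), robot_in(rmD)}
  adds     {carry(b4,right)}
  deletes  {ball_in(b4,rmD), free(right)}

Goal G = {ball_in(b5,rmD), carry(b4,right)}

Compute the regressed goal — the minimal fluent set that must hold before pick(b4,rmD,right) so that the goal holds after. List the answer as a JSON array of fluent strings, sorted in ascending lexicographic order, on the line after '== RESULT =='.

Compute (G \ add) ∪ pre:
  G ∩ del = {}  (empty — regression defined)
  G \ add = {ball_in(b5,rmD), carry(b4,right)} \ {carry(b4,right)} = {ball_in(b5,rmD)}
  ∪ pre   = {ball_in(b5,rmD)} ∪ {ball_in(b4,rmD), free(right), robot_in(rmD)}
          = {ball_in(b4,rmD), ball_in(b5,rmD), free(right), robot_in(rmD)}

== RESULT ==
["ball_in(b4,rmD)", "ball_in(b5,rmD)", "free(right)", "robot_in(rmD)"]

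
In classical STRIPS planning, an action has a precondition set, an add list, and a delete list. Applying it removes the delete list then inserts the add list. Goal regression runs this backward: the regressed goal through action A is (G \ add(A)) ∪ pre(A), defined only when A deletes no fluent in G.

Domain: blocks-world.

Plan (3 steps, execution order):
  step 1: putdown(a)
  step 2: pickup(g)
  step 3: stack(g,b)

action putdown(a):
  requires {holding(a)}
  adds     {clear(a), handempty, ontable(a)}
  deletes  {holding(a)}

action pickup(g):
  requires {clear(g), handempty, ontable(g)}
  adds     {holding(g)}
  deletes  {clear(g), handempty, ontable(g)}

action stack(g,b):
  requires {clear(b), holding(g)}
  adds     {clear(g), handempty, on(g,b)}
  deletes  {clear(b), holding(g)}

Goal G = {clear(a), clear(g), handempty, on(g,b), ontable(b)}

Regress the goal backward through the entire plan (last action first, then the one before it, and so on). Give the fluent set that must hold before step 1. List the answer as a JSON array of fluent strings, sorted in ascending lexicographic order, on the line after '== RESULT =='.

Work backward from the goal:
  through step 3 (stack(g,b)): drop {clear(g), handempty, on(g,b)}, keep {clear(a), ontable(b)}, require {clear(b), holding(g)}
    → {clear(a), clear(b), holding(g), ontable(b)}
  through step 2 (pickup(g)): drop {holding(g)}, keep {clear(a), clear(b), ontable(b)}, require {clear(g), handempty, ontable(g)}
    → {clear(a), clear(b), clear(g), handempty, ontable(b), ontable(g)}
  through step 1 (putdown(a)): drop {clear(a), handempty}, keep {clear(b), clear(g), ontable(b), ontable(g)}, require {holding(a)}
    → {clear(b), clear(g), holding(a), ontable(b), ontable(g)}

== RESULT ==
["clear(b)", "clear(g)", "holding(a)", "ontable(b)", "ontable(g)"]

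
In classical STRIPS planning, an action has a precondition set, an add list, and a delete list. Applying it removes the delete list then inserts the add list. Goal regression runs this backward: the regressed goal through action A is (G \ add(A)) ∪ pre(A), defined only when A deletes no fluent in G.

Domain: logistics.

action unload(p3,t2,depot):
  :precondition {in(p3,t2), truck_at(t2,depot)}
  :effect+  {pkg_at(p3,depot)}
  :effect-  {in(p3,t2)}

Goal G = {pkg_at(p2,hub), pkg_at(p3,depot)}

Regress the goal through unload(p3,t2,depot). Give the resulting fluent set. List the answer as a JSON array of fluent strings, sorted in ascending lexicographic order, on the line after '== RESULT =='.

Compute (G \ add) ∪ pre:
  G ∩ del = {}  (empty — regression defined)
  G \ add = {pkg_at(p2,hub), pkg_at(p3,depot)} \ {pkg_at(p3,depot)} = {pkg_at(p2,hub)}
  ∪ pre   = {pkg_at(p2,hub)} ∪ {in(p3,t2), truck_at(t2,depot)}
          = {in(p3,t2), pkg_at(p2,hub), truck_at(t2,depot)}

== RESULT ==
["in(p3,t2)", "pkg_at(p2,hub)", "truck_at(t2,depot)"]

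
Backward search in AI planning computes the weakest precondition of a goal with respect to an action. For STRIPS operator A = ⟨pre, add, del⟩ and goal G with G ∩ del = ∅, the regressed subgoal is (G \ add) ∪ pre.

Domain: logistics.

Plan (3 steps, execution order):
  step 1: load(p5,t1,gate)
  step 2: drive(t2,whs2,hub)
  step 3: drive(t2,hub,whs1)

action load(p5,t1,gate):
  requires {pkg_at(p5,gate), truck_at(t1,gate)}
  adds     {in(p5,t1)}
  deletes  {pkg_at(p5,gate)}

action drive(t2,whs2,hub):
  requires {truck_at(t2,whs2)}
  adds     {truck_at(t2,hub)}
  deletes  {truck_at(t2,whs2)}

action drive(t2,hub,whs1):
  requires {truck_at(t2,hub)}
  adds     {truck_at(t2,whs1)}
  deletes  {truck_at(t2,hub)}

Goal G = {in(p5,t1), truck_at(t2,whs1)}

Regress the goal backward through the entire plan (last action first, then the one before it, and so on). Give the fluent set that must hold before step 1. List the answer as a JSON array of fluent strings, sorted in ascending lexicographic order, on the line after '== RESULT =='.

Regress step by step:
  through step 3 (drive(t2,hub,whs1)): drop {truck_at(t2,whs1)}, keep {in(p5,t1)}, require {truck_at(t2,hub)}
    → {in(p5,t1), truck_at(t2,hub)}
  through step 2 (drive(t2,whs2,hub)): drop {truck_at(t2,hub)}, keep {in(p5,t1)}, require {truck_at(t2,whs2)}
    → {in(p5,t1), truck_at(t2,whs2)}
  through step 1 (load(p5,t1,gate)): drop {in(p5,t1)}, keep {truck_at(t2,whs2)}, require {pkg_at(p5,gate), truck_at(t1,gate)}
    → {pkg_at(p5,gate), truck_at(t1,gate), truck_at(t2,whs2)}

== RESULT ==
["pkg_at(p5,gate)", "truck_at(t1,gate)", "truck_at(t2,whs2)"]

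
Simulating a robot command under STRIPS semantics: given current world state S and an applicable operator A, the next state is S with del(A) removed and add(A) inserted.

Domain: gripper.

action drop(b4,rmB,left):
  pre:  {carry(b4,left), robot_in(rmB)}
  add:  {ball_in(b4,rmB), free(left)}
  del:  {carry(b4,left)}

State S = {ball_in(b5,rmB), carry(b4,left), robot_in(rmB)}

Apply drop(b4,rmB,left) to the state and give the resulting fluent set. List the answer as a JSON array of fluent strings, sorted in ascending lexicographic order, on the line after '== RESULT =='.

Compute (S \ del) ∪ add:
  pre ⊆ S: {carry(b4,left), robot_in(rmB)} ⊆ S  — applicable
  S \ del = {ball_in(b5,rmB), robot_in(rmB)}
  ∪ add   = {ball_in(b4,rmB), ball_in(b5,rmB), free(left), robot_in(rmB)}

== RESULT ==
["ball_in(b4,rmB)", "ball_in(b5,rmB)", "free(left)", "robot_in(rmB)"]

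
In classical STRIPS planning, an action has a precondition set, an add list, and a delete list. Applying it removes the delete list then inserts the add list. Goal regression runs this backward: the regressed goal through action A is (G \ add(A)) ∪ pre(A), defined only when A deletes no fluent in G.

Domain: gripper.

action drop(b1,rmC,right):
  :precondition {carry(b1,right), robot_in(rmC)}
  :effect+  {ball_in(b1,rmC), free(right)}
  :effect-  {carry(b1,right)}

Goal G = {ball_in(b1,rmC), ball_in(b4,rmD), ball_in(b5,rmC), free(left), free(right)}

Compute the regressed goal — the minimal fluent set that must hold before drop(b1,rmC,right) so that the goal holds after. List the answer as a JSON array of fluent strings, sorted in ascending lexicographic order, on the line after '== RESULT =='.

Compute (G \ add) ∪ pre:
  G ∩ del = {}  (empty — regression defined)
  G \ add = {ball_in(b1,rmC), ball_in(b4,rmD), ball_in(b5,rmC), free(left), free(right)} \ {ball_in(b1,rmC), free(right)} = {ball_in(b4,rmD), ball_in(b5,rmC), free(left)}
  ∪ pre   = {ball_in(b4,rmD), ball_in(b5,rmC), free(left)} ∪ {carry(b1,right), robot_in(rmC)}
          = {ball_in(b4,rmD), ball_in(b5,rmC), carry(b1,right), free(left), robot_in(rmC)}

== RESULT ==
["ball_in(b4,rmD)", "ball_in(b5,rmC)", "carry(b1,right)", "free(left)", "robot_in(rmC)"]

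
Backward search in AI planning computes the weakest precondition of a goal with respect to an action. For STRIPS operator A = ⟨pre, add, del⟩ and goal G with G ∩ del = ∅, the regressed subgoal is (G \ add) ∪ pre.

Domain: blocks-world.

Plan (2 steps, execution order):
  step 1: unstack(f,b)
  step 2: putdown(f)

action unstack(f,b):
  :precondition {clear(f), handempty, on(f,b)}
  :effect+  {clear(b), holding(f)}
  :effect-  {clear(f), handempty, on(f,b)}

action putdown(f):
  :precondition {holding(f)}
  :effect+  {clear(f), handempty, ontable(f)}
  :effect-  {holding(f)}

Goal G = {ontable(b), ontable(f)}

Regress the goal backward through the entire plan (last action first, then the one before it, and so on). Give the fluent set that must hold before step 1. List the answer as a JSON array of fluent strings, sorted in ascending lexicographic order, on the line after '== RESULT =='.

Regress step by step:
  through step 2 (putdown(f)): drop {ontable(f)}, keep {ontable(b)}, require {holding(f)}
    → {holding(f), ontable(b)}
  through step 1 (unstack(f,b)): drop {holding(f)}, keep {ontable(b)}, require {clear(f), handempty, on(f,b)}
    → {clear(f), handempty, on(f,b), ontable(b)}

== RESULT ==
["clear(f)", "handempty", "on(f,b)", "ontable(b)"]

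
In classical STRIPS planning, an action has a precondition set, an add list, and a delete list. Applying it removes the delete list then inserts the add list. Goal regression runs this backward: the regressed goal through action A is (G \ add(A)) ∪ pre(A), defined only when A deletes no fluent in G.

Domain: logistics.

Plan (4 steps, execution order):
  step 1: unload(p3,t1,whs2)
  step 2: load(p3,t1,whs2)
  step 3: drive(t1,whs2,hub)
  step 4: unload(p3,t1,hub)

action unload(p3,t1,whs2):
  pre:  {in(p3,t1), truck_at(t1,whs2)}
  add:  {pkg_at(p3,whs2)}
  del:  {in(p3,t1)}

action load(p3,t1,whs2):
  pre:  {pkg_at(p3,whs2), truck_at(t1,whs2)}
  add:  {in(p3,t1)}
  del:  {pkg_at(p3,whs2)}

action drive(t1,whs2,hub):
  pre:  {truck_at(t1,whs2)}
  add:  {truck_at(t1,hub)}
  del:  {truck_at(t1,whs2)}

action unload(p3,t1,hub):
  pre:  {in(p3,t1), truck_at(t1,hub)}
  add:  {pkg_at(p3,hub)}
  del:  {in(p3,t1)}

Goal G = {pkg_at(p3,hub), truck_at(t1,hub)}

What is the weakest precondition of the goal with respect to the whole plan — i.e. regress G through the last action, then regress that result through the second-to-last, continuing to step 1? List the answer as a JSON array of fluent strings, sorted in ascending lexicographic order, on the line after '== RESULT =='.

Regress step by step:
  through step 4 (unload(p3,t1,hub)): drop {pkg_at(p3,hub)}, keep {truck_at(t1,hub)}, require {in(p3,t1), truck_at(t1,hub)}
    → {in(p3,t1), truck_at(t1,hub)}
  through step 3 (drive(t1,whs2,hub)): drop {truck_at(t1,hub)}, keep {in(p3,t1)}, require {truck_at(t1,whs2)}
    → {in(p3,t1), truck_at(t1,whs2)}
  through step 2 (load(p3,t1,whs2)): drop {in(p3,t1)}, keep {truck_at(t1,whs2)}, require {pkg_at(p3,whs2), truck_at(t1,whs2)}
    → {pkg_at(p3,whs2), truck_at(t1,whs2)}
  through step 1 (unload(p3,t1,whs2)): drop {pkg_at(p3,whs2)}, keep {truck_at(t1,whs2)}, require {in(p3,t1), truck_at(t1,whs2)}
    → {in(p3,t1), truck_at(t1,whs2)}

== RESULT ==
["in(p3,t1)", "truck_at(t1,whs2)"]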